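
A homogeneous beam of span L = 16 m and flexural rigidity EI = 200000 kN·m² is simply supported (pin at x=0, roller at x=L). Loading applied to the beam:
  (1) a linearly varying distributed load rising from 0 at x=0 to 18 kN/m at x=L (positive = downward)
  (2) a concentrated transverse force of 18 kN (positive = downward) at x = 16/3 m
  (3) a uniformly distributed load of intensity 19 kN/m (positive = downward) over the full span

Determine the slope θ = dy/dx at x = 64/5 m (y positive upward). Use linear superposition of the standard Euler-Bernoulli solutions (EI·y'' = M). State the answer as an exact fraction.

θ(64/5) = 352028/17578125 rad

Load 1 — triangular load w₀=18 kN/m (0→w₀ over full span):
  θ_1 = -w₀(7L⁴-30L²x²+15x⁴)/(360LEI) = -18·(7·16⁴-30·16²·(64/5)²+15·(64/5)⁴)/(360·16·200000) = 12112/1953125 rad
Load 2 — point force P=18 kN at a=16/3 m (b=L-a=32/3):
  θ_2 = -Pa(2L²-6Lx+3x²+a²)/(6LEI)  [x>a] = -18·(16/3)·(2·16²-6·16·(64/5)+3·(64/5)²+(16/3)²)/(6·16·200000) = 692/703125 rad
Load 3 — uniform load w=19 kN/m over full span:
  θ_3 = -w(L³-6Lx²+4x³)/(24EI) = -19·(16³-6·16·(64/5)²+4·(64/5)³)/(24·200000) = 5016/390625 rad
Superposition: θ = Σ θ_i = 352028/17578125 rad ≈ 0.020026 rad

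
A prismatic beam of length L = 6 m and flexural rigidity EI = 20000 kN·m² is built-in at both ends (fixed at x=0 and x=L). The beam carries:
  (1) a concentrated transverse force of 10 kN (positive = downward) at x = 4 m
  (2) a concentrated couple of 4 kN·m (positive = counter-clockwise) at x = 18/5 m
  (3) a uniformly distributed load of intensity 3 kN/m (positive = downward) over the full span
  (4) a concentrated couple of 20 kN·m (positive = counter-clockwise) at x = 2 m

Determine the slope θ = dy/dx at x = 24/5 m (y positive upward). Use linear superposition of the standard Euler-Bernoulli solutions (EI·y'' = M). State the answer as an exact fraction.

θ(24/5) = 1367/4687500 rad

Load 1 — point force P=10 kN at a=4 m (b=L-a=2):
  θ_1 = Pa²(L-x)(2bL-(3b+a)(L-x))/(2L³EI)  [x>a] = 10·4²·(6-(24/5))·(2·2·6-(3·2+4)·(6-(24/5)))/(2·6³·20000) = 1/3750 rad
Load 2 — applied couple M₀=4 kN·m at a=18/5 m (b=L-a=12/5):
  θ_2 = (R_Ax²/2 - M_Ax - M₀(x-a))/EI  [x>a] with R_A=24/25, M_A=32/25 = ((24/25)·(24/5)²/2 - (32/25)·(24/5) - 4·((24/5)-(18/5)))/20000 = 9/1562500 rad
Load 3 — uniform load w=3 kN/m over full span:
  θ_3 = -wx(L-x)(L-2x)/(12EI) = -3·(24/5)·(6-(24/5))·(6-2·(24/5))/(12·20000) = 81/312500 rad
Load 4 — applied couple M₀=20 kN·m at a=2 m (b=L-a=4):
  θ_4 = (R_Ax²/2 - M_Ax - M₀(x-a))/EI  [x>a] with R_A=40/9, M_A=0 = ((40/9)·(24/5)²/2 - 0·(24/5) - 20·((24/5)-2))/20000 = -3/12500 rad
Superposition: θ = Σ θ_i = 1367/4687500 rad ≈ 0.000292 rad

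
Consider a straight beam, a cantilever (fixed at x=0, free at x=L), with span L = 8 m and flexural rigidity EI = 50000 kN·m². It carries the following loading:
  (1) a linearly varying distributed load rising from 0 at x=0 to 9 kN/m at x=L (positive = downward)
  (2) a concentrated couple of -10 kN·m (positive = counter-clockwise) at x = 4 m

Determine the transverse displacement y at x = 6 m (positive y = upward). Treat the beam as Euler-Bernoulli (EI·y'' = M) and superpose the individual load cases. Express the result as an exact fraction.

Load 1 — triangular load w₀=9 kN/m (0→w₀ over full span):
  y_1 = (w₀Lx³/12-w₀L²x²/6-w₀x⁵/(120L))/EI = (9·8·6³/12-9·8²·6²/6-9·6⁵/(120·8))/50000 = -22329/500000 m
Load 2 — applied couple M₀=-10 kN·m at a=4 m (b=L-a=4):
  y_2 = M₀a(2x-a)/(2EI)  [x>a] = (-10)·4·(2·6-4)/(2·50000) = -2/625 m
Superposition: y = Σ y_i = -23929/500000 m ≈ -0.047858 m

y(6) = -23929/500000 m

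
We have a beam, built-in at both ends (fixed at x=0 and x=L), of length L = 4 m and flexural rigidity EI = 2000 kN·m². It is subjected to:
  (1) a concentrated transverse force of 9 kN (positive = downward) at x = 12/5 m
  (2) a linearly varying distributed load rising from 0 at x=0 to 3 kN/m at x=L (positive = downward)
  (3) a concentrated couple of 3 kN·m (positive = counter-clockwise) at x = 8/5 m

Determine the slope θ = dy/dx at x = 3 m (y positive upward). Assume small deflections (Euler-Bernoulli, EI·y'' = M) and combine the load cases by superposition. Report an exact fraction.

θ(3) = 10467/8000000 rad

Load 1 — point force P=9 kN at a=12/5 m (b=L-a=8/5):
  θ_1 = Pa²(L-x)(2bL-(3b+a)(L-x))/(2L³EI)  [x>a] = 9·(12/5)²·(4-3)·(2·(8/5)·4-(3·(8/5)+(12/5))·(4-3))/(2·4³·2000) = 567/500000 rad
Load 2 — triangular load w₀=3 kN/m (0→w₀ over full span):
  θ_2 = -w₀(2x(L-x)(L-2x)(x+2L)+x²(L-x)²)/(120LEI) = -3·(2·3·(4-3)·(4-2·3)·(3+2·4)+3²·(4-3)²)/(120·4·2000) = 123/320000 rad
Load 3 — applied couple M₀=3 kN·m at a=8/5 m (b=L-a=12/5):
  θ_3 = (R_Ax²/2 - M_Ax - M₀(x-a))/EI  [x>a] with R_A=27/25, M_A=9/25 = ((27/25)·3²/2 - (9/25)·3 - 3·(3-(8/5)))/2000 = -21/100000 rad
Superposition: θ = Σ θ_i = 10467/8000000 rad ≈ 0.001308 rad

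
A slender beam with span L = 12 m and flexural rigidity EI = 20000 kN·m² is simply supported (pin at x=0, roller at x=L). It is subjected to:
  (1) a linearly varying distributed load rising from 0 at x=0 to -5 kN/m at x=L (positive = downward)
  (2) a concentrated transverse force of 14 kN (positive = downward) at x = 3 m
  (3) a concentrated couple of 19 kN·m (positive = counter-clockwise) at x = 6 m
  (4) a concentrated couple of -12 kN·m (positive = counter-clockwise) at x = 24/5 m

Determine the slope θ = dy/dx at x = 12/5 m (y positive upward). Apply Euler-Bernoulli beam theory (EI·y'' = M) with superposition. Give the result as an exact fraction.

θ(12/5) = 25013/10000000 rad

Load 1 — triangular load w₀=-5 kN/m (0→w₀ over full span):
  θ_1 = -w₀(7L⁴-30L²x²+15x⁴)/(360LEI) = -(-5)·(7·12⁴-30·12²·(12/5)²+15·(12/5)⁴)/(360·12·20000) = 546/78125 rad
Load 2 — point force P=14 kN at a=3 m (b=L-a=9):
  θ_2 = -Pb(L²-b²-3x²)/(6LEI)  [x≤a] = -14·9·(12²-9²-3·(12/5)²)/(6·12·20000) = -8001/2000000 rad
Load 3 — applied couple M₀=19 kN·m at a=6 m (b=L-a=6):
  θ_3 = (M₀x²/(2L)+C₁)/EI  [x≤a] with C₁=M₀(3b²-L²)/(6L)=-19/2 = (19·(12/5)²/(2·12)+(-19/2))/20000 = -247/1000000 rad
Load 4 — applied couple M₀=-12 kN·m at a=24/5 m (b=L-a=36/5):
  θ_4 = (M₀x²/(2L)+C₁)/EI  [x≤a] with C₁=M₀(3b²-L²)/(6L)=-48/25 = ((-12)·(12/5)²/(2·12)+(-48/25))/20000 = -3/12500 rad
Superposition: θ = Σ θ_i = 25013/10000000 rad ≈ 0.002501 rad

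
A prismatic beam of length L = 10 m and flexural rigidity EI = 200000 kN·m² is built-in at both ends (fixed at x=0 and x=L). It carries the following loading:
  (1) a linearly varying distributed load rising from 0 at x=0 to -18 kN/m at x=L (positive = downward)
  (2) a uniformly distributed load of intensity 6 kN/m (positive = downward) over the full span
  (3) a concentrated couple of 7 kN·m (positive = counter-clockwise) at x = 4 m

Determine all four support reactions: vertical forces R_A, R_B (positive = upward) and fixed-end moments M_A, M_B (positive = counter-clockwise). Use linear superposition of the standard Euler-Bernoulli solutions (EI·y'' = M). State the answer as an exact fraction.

Load 1 — triangular load w₀=-18 kN/m (0→w₀ over full span):
  R_A = 3w₀L/20 = 3·(-18)·10/20 = -27 kN
  M_A = w₀L²/30 = (-18)·10²/30 = -60 kN·m
  R_B = 7w₀L/20 = 7·(-18)·10/20 = -63 kN
  M_B = -w₀L²/20 = -(-18)·10²/20 = 90 kN·m
Load 2 — uniform load w=6 kN/m over full span:
  R_A = wL/2 = 6·10/2 = 30 kN
  M_A = wL²/12 = 6·10²/12 = 50 kN·m
  R_B = wL/2 = 6·10/2 = 30 kN
  M_B = -wL²/12 = -6·10²/12 = -50 kN·m
Load 3 — applied couple M₀=7 kN·m at a=4 m (b=L-a=6):
  R_A = 6M₀ab/L³ = 6·7·4·6/10³ = 126/125 kN
  M_A = M₀b(2a-b)/L² = 7·6·(2·4-6)/10² = 21/25 kN·m
  R_B = -6M₀ab/L³ = -6·7·4·6/10³ = -126/125 kN
  M_B = M₀a(2b-a)/L² = 7·4·(2·6-4)/10² = 56/25 kN·m
Superposition: R_A = 501/125 kN, M_A = -229/25 kN·m, R_B = -4251/125 kN, M_B = 1056/25 kN·m

R_A = 501/125 kN, M_A = -229/25 kN·m, R_B = -4251/125 kN, M_B = 1056/25 kN·m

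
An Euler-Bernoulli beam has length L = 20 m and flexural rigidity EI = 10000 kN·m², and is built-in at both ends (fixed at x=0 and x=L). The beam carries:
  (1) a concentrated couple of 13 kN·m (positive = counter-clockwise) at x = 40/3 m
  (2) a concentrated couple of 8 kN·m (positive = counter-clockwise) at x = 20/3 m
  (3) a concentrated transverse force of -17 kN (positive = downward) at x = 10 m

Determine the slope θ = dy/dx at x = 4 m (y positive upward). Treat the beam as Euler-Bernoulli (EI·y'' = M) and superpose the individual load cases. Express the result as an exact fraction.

θ(4) = 719/75000 rad

Load 1 — applied couple M₀=13 kN·m at a=40/3 m (b=L-a=20/3):
  θ_1 = (R_Ax²/2 - M_Ax)/EI  [x≤a] with R_A=13/15, M_A=13/3 = ((13/15)·4²/2 - (13/3)·4)/10000 = -13/12500 rad
Load 2 — applied couple M₀=8 kN·m at a=20/3 m (b=L-a=40/3):
  θ_2 = (R_Ax²/2 - M_Ax)/EI  [x≤a] with R_A=8/15, M_A=0 = ((8/15)·4²/2 - 0·4)/10000 = 4/9375 rad
Load 3 — point force P=-17 kN at a=10 m (b=L-a=10):
  θ_3 = -Pb²x(2aL-(3a+b)x)/(2L³EI)  [x≤a] = -(-17)·10²·4·(2·10·20-(3·10+10)·4)/(2·20³·10000) = 51/5000 rad
Superposition: θ = Σ θ_i = 719/75000 rad ≈ 0.009587 rad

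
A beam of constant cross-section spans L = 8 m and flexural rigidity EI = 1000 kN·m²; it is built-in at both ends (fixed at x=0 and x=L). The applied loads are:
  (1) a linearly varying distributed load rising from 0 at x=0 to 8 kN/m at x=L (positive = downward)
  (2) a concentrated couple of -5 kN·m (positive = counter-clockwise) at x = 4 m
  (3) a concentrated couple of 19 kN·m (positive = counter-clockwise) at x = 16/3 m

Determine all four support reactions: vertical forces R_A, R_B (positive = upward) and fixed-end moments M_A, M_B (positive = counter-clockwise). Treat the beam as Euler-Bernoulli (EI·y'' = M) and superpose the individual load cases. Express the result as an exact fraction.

Load 1 — triangular load w₀=8 kN/m (0→w₀ over full span):
  R_A = 3w₀L/20 = 3·8·8/20 = 48/5 kN
  M_A = w₀L²/30 = 8·8²/30 = 256/15 kN·m
  R_B = 7w₀L/20 = 7·8·8/20 = 112/5 kN
  M_B = -w₀L²/20 = -8·8²/20 = -128/5 kN·m
Load 2 — applied couple M₀=-5 kN·m at a=4 m (b=L-a=4):
  R_A = 6M₀ab/L³ = 6·(-5)·4·4/8³ = -15/16 kN
  M_A = M₀b(2a-b)/L² = (-5)·4·(2·4-4)/8² = -5/4 kN·m
  R_B = -6M₀ab/L³ = -6·(-5)·4·4/8³ = 15/16 kN
  M_B = M₀a(2b-a)/L² = (-5)·4·(2·4-4)/8² = -5/4 kN·m
Load 3 — applied couple M₀=19 kN·m at a=16/3 m (b=L-a=8/3):
  R_A = 6M₀ab/L³ = 6·19·(16/3)·(8/3)/8³ = 19/6 kN
  M_A = M₀b(2a-b)/L² = 19·(8/3)·(2·(16/3)-(8/3))/8² = 19/3 kN·m
  R_B = -6M₀ab/L³ = -6·19·(16/3)·(8/3)/8³ = -19/6 kN
  M_B = M₀a(2b-a)/L² = 19·(16/3)·(2·(8/3)-(16/3))/8² = 0 kN·m
Superposition: R_A = 2839/240 kN, M_A = 443/20 kN·m, R_B = 4841/240 kN, M_B = -537/20 kN·m

R_A = 2839/240 kN, M_A = 443/20 kN·m, R_B = 4841/240 kN, M_B = -537/20 kN·m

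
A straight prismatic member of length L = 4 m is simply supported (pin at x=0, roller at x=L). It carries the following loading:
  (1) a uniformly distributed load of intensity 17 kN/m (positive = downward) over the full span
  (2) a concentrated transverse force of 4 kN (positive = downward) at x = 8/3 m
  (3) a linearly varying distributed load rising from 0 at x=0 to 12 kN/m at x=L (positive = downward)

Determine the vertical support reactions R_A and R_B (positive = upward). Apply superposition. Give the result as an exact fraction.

Load 1 — uniform load w=17 kN/m over full span:
  R_A = wL/2 = 17·4/2 = 34 kN
  R_B = wL/2 = 17·4/2 = 34 kN
Load 2 — point force P=4 kN at a=8/3 m (b=L-a=4/3):
  R_A = Pb/L = 4·(4/3)/4 = 4/3 kN
  R_B = Pa/L = 4·(8/3)/4 = 8/3 kN
Load 3 — triangular load w₀=12 kN/m (0→w₀ over full span):
  R_A = w₀L/6 = 12·4/6 = 8 kN
  R_B = w₀L/3 = 12·4/3 = 16 kN
Superposition: R_A = 130/3 kN, R_B = 158/3 kN

R_A = 130/3 kN, R_B = 158/3 kN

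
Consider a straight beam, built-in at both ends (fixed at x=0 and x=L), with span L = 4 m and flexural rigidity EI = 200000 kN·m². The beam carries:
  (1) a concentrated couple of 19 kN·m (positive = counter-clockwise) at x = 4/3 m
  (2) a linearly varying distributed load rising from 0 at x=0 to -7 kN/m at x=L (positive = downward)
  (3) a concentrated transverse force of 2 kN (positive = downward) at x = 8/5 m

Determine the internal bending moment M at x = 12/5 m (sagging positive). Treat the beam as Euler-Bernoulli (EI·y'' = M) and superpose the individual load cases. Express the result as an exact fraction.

Load 1 — applied couple M₀=19 kN·m at a=4/3 m (b=L-a=8/3):
  M_1 = R_Ax - M_A - M₀  [x>a] with R_A=19/3, M_A=0 = (19/3)·(12/5) - 0 - 19 = -19/5 kN·m
Load 2 — triangular load w₀=-7 kN/m (0→w₀ over full span):
  M_2 = 3w₀Lx/20 - w₀L²/30 - w₀x³/(6L) = 3·(-7)·4·(12/5)/20 - (-7)·4²/30 - (-7)·(12/5)³/(6·4) = -868/375 kN·m
Load 3 — point force P=2 kN at a=8/5 m (b=L-a=12/5):
  M_3 = Pa²(a+3b)(L-x)/L³ - Pa²b/L²  [x>a] = 2·(8/5)²·((8/5)+3·(12/5))·(4-(12/5))/4³ - 2·(8/5)²·(12/5)/4² = 224/625 kN·m
Superposition: M = Σ M_i = -10793/1875 kN·m ≈ -5.756267 kN·m

M(12/5) = -10793/1875 kN·m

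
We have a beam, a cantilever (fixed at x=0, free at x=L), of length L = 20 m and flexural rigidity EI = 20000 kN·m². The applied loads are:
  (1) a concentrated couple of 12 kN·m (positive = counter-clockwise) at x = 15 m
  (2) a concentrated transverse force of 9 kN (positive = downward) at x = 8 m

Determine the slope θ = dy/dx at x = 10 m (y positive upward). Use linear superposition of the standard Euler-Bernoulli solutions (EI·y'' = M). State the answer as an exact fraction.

θ(10) = -21/2500 rad

Load 1 — applied couple M₀=12 kN·m at a=15 m (b=L-a=5):
  θ_1 = M₀x/EI  [x≤a] = 12·10/20000 = 3/500 rad
Load 2 — point force P=9 kN at a=8 m (b=L-a=12):
  θ_2 = -Pa²/(2EI)  [x>a] = -9·8²/(2·20000) = -9/625 rad
Superposition: θ = Σ θ_i = -21/2500 rad ≈ -0.008400 rad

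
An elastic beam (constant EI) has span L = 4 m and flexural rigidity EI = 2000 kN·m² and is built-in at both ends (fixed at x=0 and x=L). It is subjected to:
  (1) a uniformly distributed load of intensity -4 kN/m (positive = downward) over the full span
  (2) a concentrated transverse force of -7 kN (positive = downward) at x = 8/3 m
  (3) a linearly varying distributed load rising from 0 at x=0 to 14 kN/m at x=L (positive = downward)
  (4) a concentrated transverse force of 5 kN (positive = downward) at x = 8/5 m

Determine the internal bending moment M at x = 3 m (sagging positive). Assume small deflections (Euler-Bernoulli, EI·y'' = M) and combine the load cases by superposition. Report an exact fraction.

M(3) = 323/2700 kN·m

Load 1 — uniform load w=-4 kN/m over full span:
  M_1 = wLx/2 - wL²/12 - wx²/2 = (-4)·4·3/2 - (-4)·4²/12 - (-4)·3²/2 = -2/3 kN·m
Load 2 — point force P=-7 kN at a=8/3 m (b=L-a=4/3):
  M_2 = Pa²(a+3b)(L-x)/L³ - Pa²b/L²  [x>a] = (-7)·(8/3)²·((8/3)+3·(4/3))·(4-3)/4³ - (-7)·(8/3)²·(4/3)/4² = -28/27 kN·m
Load 3 — triangular load w₀=14 kN/m (0→w₀ over full span):
  M_3 = 3w₀Lx/20 - w₀L²/30 - w₀x³/(6L) = 3·14·4·3/20 - 14·4²/30 - 14·3³/(6·4) = 119/60 kN·m
Load 4 — point force P=5 kN at a=8/5 m (b=L-a=12/5):
  M_4 = Pa²(a+3b)(L-x)/L³ - Pa²b/L²  [x>a] = 5·(8/5)²·((8/5)+3·(12/5))·(4-3)/4³ - 5·(8/5)²·(12/5)/4² = -4/25 kN·m
Superposition: M = Σ M_i = 323/2700 kN·m ≈ 0.119630 kN·m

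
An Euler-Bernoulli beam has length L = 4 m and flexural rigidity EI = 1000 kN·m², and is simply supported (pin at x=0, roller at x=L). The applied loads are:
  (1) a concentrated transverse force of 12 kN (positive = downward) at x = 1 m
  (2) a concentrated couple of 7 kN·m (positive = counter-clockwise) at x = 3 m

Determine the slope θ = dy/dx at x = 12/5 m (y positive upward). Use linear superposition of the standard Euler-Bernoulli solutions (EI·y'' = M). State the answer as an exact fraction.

θ(12/5) = 589/120000 rad

Load 1 — point force P=12 kN at a=1 m (b=L-a=3):
  θ_1 = -Pa(2L²-6Lx+3x²+a²)/(6LEI)  [x>a] = -12·1·(2·4²-6·4·(12/5)+3·(12/5)²+1²)/(6·4·1000) = 183/50000 rad
Load 2 — applied couple M₀=7 kN·m at a=3 m (b=L-a=1):
  θ_2 = (M₀x²/(2L)+C₁)/EI  [x≤a] with C₁=M₀(3b²-L²)/(6L)=-91/24 = (7·(12/5)²/(2·4)+(-91/24))/1000 = 749/600000 rad
Superposition: θ = Σ θ_i = 589/120000 rad ≈ 0.004908 rad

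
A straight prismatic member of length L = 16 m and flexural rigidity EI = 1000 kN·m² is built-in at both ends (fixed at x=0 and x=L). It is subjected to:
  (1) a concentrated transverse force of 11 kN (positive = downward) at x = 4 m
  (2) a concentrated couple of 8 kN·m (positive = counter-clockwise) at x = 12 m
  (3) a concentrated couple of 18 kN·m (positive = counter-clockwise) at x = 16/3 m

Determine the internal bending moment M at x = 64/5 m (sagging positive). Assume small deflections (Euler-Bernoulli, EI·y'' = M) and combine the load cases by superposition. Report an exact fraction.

Load 1 — point force P=11 kN at a=4 m (b=L-a=12):
  M_1 = Pa²(a+3b)(L-x)/L³ - Pa²b/L²  [x>a] = 11·4²·(4+3·12)·(16-(64/5))/16³ - 11·4²·12/16² = -11/4 kN·m
Load 2 — applied couple M₀=8 kN·m at a=12 m (b=L-a=4):
  M_2 = R_Ax - M_A - M₀  [x>a] with R_A=9/16, M_A=5/2 = (9/16)·(64/5) - (5/2) - 8 = -33/10 kN·m
Load 3 — applied couple M₀=18 kN·m at a=16/3 m (b=L-a=32/3):
  M_3 = R_Ax - M_A - M₀  [x>a] with R_A=3/2, M_A=0 = (3/2)·(64/5) - 0 - 18 = 6/5 kN·m
Superposition: M = Σ M_i = -97/20 kN·m ≈ -4.850000 kN·m

M(64/5) = -97/20 kN·m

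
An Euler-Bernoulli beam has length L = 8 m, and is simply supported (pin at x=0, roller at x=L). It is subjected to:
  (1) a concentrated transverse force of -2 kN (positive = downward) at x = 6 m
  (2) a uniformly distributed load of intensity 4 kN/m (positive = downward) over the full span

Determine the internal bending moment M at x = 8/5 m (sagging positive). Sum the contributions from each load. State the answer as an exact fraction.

M(8/5) = 492/25 kN·m

Load 1 — point force P=-2 kN at a=6 m (b=L-a=2):
  M_1 = Pbx/L  [x≤a] = (-2)·2·(8/5)/8 = -4/5 kN·m
Load 2 — uniform load w=4 kN/m over full span:
  M_2 = wx(L-x)/2 = 4·(8/5)·(8-(8/5))/2 = 512/25 kN·m
Superposition: M = Σ M_i = 492/25 kN·m ≈ 19.680000 kN·m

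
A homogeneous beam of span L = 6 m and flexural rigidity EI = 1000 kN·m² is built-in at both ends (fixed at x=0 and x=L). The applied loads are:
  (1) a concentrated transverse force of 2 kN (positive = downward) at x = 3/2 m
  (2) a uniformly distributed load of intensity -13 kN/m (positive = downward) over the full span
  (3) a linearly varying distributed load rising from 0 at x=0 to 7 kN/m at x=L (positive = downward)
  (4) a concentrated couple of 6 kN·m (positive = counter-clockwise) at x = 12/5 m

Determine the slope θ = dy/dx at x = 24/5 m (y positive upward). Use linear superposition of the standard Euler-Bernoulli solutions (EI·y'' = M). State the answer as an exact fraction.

θ(24/5) = -1683/100000 rad

Load 1 — point force P=2 kN at a=3/2 m (b=L-a=9/2):
  θ_1 = Pa²(L-x)(2bL-(3b+a)(L-x))/(2L³EI)  [x>a] = 2·(3/2)²·(6-(24/5))·(2·(9/2)·6-(3·(9/2)+(3/2))·(6-(24/5)))/(2·6³·1000) = 9/20000 rad
Load 2 — uniform load w=-13 kN/m over full span:
  θ_2 = -wx(L-x)(L-2x)/(12EI) = -(-13)·(24/5)·(6-(24/5))·(6-2·(24/5))/(12·1000) = -351/15625 rad
Load 3 — triangular load w₀=7 kN/m (0→w₀ over full span):
  θ_3 = -w₀(2x(L-x)(L-2x)(x+2L)+x²(L-x)²)/(120LEI) = -7·(2·(24/5)·(6-(24/5))·(6-2·(24/5))·((24/5)+2·6)+(24/5)²·(6-(24/5))²)/(120·6·1000) = 504/78125 rad
Load 4 — applied couple M₀=6 kN·m at a=12/5 m (b=L-a=18/5):
  θ_4 = (R_Ax²/2 - M_Ax - M₀(x-a))/EI  [x>a] with R_A=36/25, M_A=18/25 = ((36/25)·(24/5)²/2 - (18/25)·(24/5) - 6·((24/5)-(12/5)))/1000 = -99/78125 rad
Superposition: θ = Σ θ_i = -1683/100000 rad ≈ -0.016830 rad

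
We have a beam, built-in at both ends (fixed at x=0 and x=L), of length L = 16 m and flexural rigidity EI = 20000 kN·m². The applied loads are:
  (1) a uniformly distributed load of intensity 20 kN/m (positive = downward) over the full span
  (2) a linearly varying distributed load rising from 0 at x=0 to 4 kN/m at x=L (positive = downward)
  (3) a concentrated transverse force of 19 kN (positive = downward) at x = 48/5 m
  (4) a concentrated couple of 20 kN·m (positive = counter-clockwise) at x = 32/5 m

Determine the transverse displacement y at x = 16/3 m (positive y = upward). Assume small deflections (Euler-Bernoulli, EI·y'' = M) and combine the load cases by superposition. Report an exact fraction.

y(16/3) = -9064816/56953125 m

Load 1 — uniform load w=20 kN/m over full span:
  y_1 = -wx²(L-x)²/(24EI) = -20·(16/3)²·(16-(16/3))²/(24·20000) = -4096/30375 m
Load 2 — triangular load w₀=4 kN/m (0→w₀ over full span):
  y_2 = -w₀x²(L-x)²(x+2L)/(120LEI) = -4·(16/3)²·(16-(16/3))²·((16/3)+2·16)/(120·16·20000) = -28672/2278125 m
Load 3 — point force P=19 kN at a=48/5 m (b=L-a=32/5):
  y_3 = -Pb²x²(3aL-(3a+b)x)/(6L³EI)  [x≤a] = -19·(32/5)²·(16/3)²·(3·(48/5)·16-(3·(48/5)+(32/5))·(16/3))/(6·16³·20000) = -77824/6328125 m
Load 4 — applied couple M₀=20 kN·m at a=32/5 m (b=L-a=48/5):
  y_4 = (R_Ax³/6 - M_Ax²/2)/EI  [x≤a] with R_A=9/5, M_A=12/5 = ((9/5)·(16/3)³/6 - (12/5)·(16/3)²/2)/20000 = 16/28125 m
Superposition: y = Σ y_i = -9064816/56953125 m ≈ -0.159163 m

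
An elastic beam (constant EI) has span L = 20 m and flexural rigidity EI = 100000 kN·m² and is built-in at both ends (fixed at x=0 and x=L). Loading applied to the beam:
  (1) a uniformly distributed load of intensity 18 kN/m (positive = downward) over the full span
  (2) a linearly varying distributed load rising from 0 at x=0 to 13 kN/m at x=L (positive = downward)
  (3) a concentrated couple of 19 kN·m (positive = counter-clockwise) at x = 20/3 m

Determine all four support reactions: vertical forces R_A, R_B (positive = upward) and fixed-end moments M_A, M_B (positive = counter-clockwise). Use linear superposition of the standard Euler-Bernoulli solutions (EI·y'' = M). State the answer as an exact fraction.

Load 1 — uniform load w=18 kN/m over full span:
  R_A = wL/2 = 18·20/2 = 180 kN
  M_A = wL²/12 = 18·20²/12 = 600 kN·m
  R_B = wL/2 = 18·20/2 = 180 kN
  M_B = -wL²/12 = -18·20²/12 = -600 kN·m
Load 2 — triangular load w₀=13 kN/m (0→w₀ over full span):
  R_A = 3w₀L/20 = 3·13·20/20 = 39 kN
  M_A = w₀L²/30 = 13·20²/30 = 520/3 kN·m
  R_B = 7w₀L/20 = 7·13·20/20 = 91 kN
  M_B = -w₀L²/20 = -13·20²/20 = -260 kN·m
Load 3 — applied couple M₀=19 kN·m at a=20/3 m (b=L-a=40/3):
  R_A = 6M₀ab/L³ = 6·19·(20/3)·(40/3)/20³ = 19/15 kN
  M_A = M₀b(2a-b)/L² = 19·(40/3)·(2·(20/3)-(40/3))/20² = 0 kN·m
  R_B = -6M₀ab/L³ = -6·19·(20/3)·(40/3)/20³ = -19/15 kN
  M_B = M₀a(2b-a)/L² = 19·(20/3)·(2·(40/3)-(20/3))/20² = 19/3 kN·m
Superposition: R_A = 3304/15 kN, M_A = 2320/3 kN·m, R_B = 4046/15 kN, M_B = -2561/3 kN·m

R_A = 3304/15 kN, M_A = 2320/3 kN·m, R_B = 4046/15 kN, M_B = -2561/3 kN·m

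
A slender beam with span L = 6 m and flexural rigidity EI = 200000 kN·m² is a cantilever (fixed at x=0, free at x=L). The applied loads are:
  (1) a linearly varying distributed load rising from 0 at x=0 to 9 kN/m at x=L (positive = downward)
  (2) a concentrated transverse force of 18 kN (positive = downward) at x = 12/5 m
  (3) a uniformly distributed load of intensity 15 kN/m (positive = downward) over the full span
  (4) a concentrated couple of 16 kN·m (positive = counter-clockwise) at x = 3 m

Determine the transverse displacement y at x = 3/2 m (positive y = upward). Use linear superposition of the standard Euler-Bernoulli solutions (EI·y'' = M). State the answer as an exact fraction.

Load 1 — triangular load w₀=9 kN/m (0→w₀ over full span):
  y_1 = (w₀Lx³/12-w₀L²x²/6-w₀x⁵/(120L))/EI = (9·6·(3/2)³/12-9·6²·(3/2)²/6-9·(3/2)⁵/(120·6))/200000 = -272403/512000000 m
Load 2 — point force P=18 kN at a=12/5 m (b=L-a=18/5):
  y_2 = -Px²(3a-x)/(6EI)  [x≤a] = -18·(3/2)²·(3·(12/5)-(3/2))/(6·200000) = -1539/8000000 m
Load 3 — uniform load w=15 kN/m over full span:
  y_3 = -wx²(x²-4Lx+6L²)/(24EI) = -15·(3/2)²·((3/2)²-4·6·(3/2)+6·6²)/(24·200000) = -6561/5120000 m
Load 4 — applied couple M₀=16 kN·m at a=3 m (b=L-a=3):
  y_4 = M₀x²/(2EI)  [x≤a] = 16·(3/2)²/(2·200000) = 9/100000 m
Superposition: y = Σ y_i = -980919/512000000 m ≈ -0.001916 m

y(3/2) = -980919/512000000 m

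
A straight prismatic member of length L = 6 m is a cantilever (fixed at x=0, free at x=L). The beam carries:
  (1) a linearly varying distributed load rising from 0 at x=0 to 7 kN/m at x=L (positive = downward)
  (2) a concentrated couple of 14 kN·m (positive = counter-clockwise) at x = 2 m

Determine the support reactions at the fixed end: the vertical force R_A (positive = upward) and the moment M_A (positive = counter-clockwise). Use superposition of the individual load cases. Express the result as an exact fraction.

Load 1 — triangular load w₀=7 kN/m (0→w₀ over full span):
  R_A = w₀L/2 = 7·6/2 = 21 kN
  M_A = w₀L²/3 = 7·6²/3 = 84 kN·m
Load 2 — applied couple M₀=14 kN·m at a=2 m (b=L-a=4):
  R_A = 0 kN
  M_A = -M₀ = -14 kN·m
Superposition: R_A = 21 kN, M_A = 70 kN·m

R_A = 21 kN, M_A = 70 kN·m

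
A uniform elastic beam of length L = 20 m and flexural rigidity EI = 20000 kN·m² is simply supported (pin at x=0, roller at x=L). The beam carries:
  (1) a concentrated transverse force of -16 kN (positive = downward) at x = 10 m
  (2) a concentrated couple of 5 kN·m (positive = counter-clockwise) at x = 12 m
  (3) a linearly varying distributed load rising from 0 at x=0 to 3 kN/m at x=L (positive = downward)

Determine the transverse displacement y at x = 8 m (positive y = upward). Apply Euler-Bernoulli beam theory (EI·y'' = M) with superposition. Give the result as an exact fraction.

Load 1 — point force P=-16 kN at a=10 m (b=L-a=10):
  y_1 = -Pbx(L²-b²-x²)/(6LEI)  [x≤a] = -(-16)·10·8·(20²-10²-8²)/(6·20·20000) = 236/1875 m
Load 2 — applied couple M₀=5 kN·m at a=12 m (b=L-a=8):
  y_2 = (M₀x³/(6L)+C₁x)/EI  [x≤a] with C₁=M₀(3b²-L²)/(6L)=-26/3 = (5·8³/(6·20)+(-26/3)·8)/20000 = -3/1250 m
Load 3 — triangular load w₀=3 kN/m (0→w₀ over full span):
  y_3 = -w₀x(7L⁴-10L²x²+3x⁴)/(360LEI) = -3·8·(7·20⁴-10·20²·8²+3·8⁴)/(360·20·20000) = -2282/15625 m
Superposition: y = Σ y_i = -2117/93750 m ≈ -0.022581 m

y(8) = -2117/93750 m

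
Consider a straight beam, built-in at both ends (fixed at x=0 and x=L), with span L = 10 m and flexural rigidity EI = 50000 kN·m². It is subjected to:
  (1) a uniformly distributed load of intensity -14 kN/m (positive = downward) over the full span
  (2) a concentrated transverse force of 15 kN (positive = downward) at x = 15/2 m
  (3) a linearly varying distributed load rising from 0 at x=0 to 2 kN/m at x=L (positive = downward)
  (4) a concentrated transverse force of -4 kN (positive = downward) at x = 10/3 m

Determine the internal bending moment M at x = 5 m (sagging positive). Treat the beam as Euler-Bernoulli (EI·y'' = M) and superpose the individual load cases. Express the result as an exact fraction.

M(5) = -7445/144 kN·m

Load 1 — uniform load w=-14 kN/m over full span:
  M_1 = wLx/2 - wL²/12 - wx²/2 = (-14)·10·5/2 - (-14)·10²/12 - (-14)·5²/2 = -175/3 kN·m
Load 2 — point force P=15 kN at a=15/2 m (b=L-a=5/2):
  M_2 = Pb²(3a+b)x/L³ - Pab²/L²  [x≤a] = 15·(5/2)²·(3·(15/2)+(5/2))·5/10³ - 15·(15/2)·(5/2)²/10² = 75/16 kN·m
Load 3 — triangular load w₀=2 kN/m (0→w₀ over full span):
  M_3 = 3w₀Lx/20 - w₀L²/30 - w₀x³/(6L) = 3·2·10·5/20 - 2·10²/30 - 2·5³/(6·10) = 25/6 kN·m
Load 4 — point force P=-4 kN at a=10/3 m (b=L-a=20/3):
  M_4 = Pa²(a+3b)(L-x)/L³ - Pa²b/L²  [x>a] = (-4)·(10/3)²·((10/3)+3·(20/3))·(10-5)/10³ - (-4)·(10/3)²·(20/3)/10² = -20/9 kN·m
Superposition: M = Σ M_i = -7445/144 kN·m ≈ -51.701389 kN·m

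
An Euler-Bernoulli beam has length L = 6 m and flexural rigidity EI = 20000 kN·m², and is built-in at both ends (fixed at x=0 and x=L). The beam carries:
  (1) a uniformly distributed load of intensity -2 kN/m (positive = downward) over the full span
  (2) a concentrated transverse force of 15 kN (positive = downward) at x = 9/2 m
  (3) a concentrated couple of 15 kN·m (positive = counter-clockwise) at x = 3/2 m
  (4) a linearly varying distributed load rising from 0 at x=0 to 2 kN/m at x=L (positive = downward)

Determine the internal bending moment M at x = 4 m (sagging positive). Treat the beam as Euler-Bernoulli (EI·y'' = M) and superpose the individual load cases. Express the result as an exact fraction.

Load 1 — uniform load w=-2 kN/m over full span:
  M_1 = wLx/2 - wL²/12 - wx²/2 = (-2)·6·4/2 - (-2)·6²/12 - (-2)·4²/2 = -2 kN·m
Load 2 — point force P=15 kN at a=9/2 m (b=L-a=3/2):
  M_2 = Pb²(3a+b)x/L³ - Pab²/L²  [x≤a] = 15·(3/2)²·(3·(9/2)+(3/2))·4/6³ - 15·(9/2)·(3/2)²/6² = 165/32 kN·m
Load 3 — applied couple M₀=15 kN·m at a=3/2 m (b=L-a=9/2):
  M_3 = R_Ax - M_A - M₀  [x>a] with R_A=45/16, M_A=-45/16 = (45/16)·4 - (-45/16) - 15 = -15/16 kN·m
Load 4 — triangular load w₀=2 kN/m (0→w₀ over full span):
  M_4 = 3w₀Lx/20 - w₀L²/30 - w₀x³/(6L) = 3·2·6·4/20 - 2·6²/30 - 2·4³/(6·6) = 56/45 kN·m
Superposition: M = Σ M_i = 4987/1440 kN·m ≈ 3.463194 kN·m

M(4) = 4987/1440 kN·m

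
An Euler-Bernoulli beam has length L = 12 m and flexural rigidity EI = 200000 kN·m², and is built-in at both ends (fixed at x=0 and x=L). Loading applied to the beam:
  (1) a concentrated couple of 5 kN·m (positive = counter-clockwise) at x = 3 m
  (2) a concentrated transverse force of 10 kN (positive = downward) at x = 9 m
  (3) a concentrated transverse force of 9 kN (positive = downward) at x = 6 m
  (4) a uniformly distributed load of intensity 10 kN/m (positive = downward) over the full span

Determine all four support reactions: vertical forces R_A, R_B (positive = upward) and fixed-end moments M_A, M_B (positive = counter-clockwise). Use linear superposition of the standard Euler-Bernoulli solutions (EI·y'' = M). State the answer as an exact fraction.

Load 1 — applied couple M₀=5 kN·m at a=3 m (b=L-a=9):
  R_A = 6M₀ab/L³ = 6·5·3·9/12³ = 15/32 kN
  M_A = M₀b(2a-b)/L² = 5·9·(2·3-9)/12² = -15/16 kN·m
  R_B = -6M₀ab/L³ = -6·5·3·9/12³ = -15/32 kN
  M_B = M₀a(2b-a)/L² = 5·3·(2·9-3)/12² = 25/16 kN·m
Load 2 — point force P=10 kN at a=9 m (b=L-a=3):
  R_A = Pb²(3a+b)/L³ = 10·3²·(3·9+3)/12³ = 25/16 kN
  M_A = Pab²/L² = 10·9·3²/12² = 45/8 kN·m
  R_B = Pa²(a+3b)/L³ = 10·9²·(9+3·3)/12³ = 135/16 kN
  M_B = -Pa²b/L² = -10·9²·3/12² = -135/8 kN·m
Load 3 — point force P=9 kN at a=6 m (b=L-a=6):
  R_A = Pb²(3a+b)/L³ = 9·6²·(3·6+6)/12³ = 9/2 kN
  M_A = Pab²/L² = 9·6·6²/12² = 27/2 kN·m
  R_B = Pa²(a+3b)/L³ = 9·6²·(6+3·6)/12³ = 9/2 kN
  M_B = -Pa²b/L² = -9·6²·6/12² = -27/2 kN·m
Load 4 — uniform load w=10 kN/m over full span:
  R_A = wL/2 = 10·12/2 = 60 kN
  M_A = wL²/12 = 10·12²/12 = 120 kN·m
  R_B = wL/2 = 10·12/2 = 60 kN
  M_B = -wL²/12 = -10·12²/12 = -120 kN·m
Superposition: R_A = 2129/32 kN, M_A = 2211/16 kN·m, R_B = 2319/32 kN, M_B = -2381/16 kN·m

R_A = 2129/32 kN, M_A = 2211/16 kN·m, R_B = 2319/32 kN, M_B = -2381/16 kN·m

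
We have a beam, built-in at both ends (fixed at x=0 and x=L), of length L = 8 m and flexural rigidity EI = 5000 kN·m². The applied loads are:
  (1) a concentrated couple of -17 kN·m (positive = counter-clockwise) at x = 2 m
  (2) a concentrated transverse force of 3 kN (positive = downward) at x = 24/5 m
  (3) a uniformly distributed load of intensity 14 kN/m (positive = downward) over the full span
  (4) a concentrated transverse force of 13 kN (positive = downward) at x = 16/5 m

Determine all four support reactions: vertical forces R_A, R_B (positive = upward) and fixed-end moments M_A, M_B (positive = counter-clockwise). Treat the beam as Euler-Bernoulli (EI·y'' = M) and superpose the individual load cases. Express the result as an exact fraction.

Load 1 — applied couple M₀=-17 kN·m at a=2 m (b=L-a=6):
  R_A = 6M₀ab/L³ = 6·(-17)·2·6/8³ = -153/64 kN
  M_A = M₀b(2a-b)/L² = (-17)·6·(2·2-6)/8² = 51/16 kN·m
  R_B = -6M₀ab/L³ = -6·(-17)·2·6/8³ = 153/64 kN
  M_B = M₀a(2b-a)/L² = (-17)·2·(2·6-2)/8² = -85/16 kN·m
Load 2 — point force P=3 kN at a=24/5 m (b=L-a=16/5):
  R_A = Pb²(3a+b)/L³ = 3·(16/5)²·(3·(24/5)+(16/5))/8³ = 132/125 kN
  M_A = Pab²/L² = 3·(24/5)·(16/5)²/8² = 288/125 kN·m
  R_B = Pa²(a+3b)/L³ = 3·(24/5)²·((24/5)+3·(16/5))/8³ = 243/125 kN
  M_B = -Pa²b/L² = -3·(24/5)²·(16/5)/8² = -432/125 kN·m
Load 3 — uniform load w=14 kN/m over full span:
  R_A = wL/2 = 14·8/2 = 56 kN
  M_A = wL²/12 = 14·8²/12 = 224/3 kN·m
  R_B = wL/2 = 14·8/2 = 56 kN
  M_B = -wL²/12 = -14·8²/12 = -224/3 kN·m
Load 4 — point force P=13 kN at a=16/5 m (b=L-a=24/5):
  R_A = Pb²(3a+b)/L³ = 13·(24/5)²·(3·(16/5)+(24/5))/8³ = 1053/125 kN
  M_A = Pab²/L² = 13·(16/5)·(24/5)²/8² = 1872/125 kN·m
  R_B = Pa²(a+3b)/L³ = 13·(16/5)²·((16/5)+3·(24/5))/8³ = 572/125 kN
  M_B = -Pa²b/L² = -13·(16/5)²·(24/5)/8² = -1248/125 kN·m
Superposition: R_A = 100943/1600 kN, M_A = 114161/1200 kN·m, R_B = 103857/1600 kN, M_B = -112103/1200 kN·m

R_A = 100943/1600 kN, M_A = 114161/1200 kN·m, R_B = 103857/1600 kN, M_B = -112103/1200 kN·m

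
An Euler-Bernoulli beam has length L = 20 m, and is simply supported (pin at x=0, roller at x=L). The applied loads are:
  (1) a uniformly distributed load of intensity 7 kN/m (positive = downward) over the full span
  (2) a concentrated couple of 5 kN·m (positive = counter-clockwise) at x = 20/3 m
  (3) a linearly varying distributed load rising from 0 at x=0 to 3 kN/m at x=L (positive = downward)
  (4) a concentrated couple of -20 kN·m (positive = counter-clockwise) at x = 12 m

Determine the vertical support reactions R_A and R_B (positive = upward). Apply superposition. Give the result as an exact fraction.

Load 1 — uniform load w=7 kN/m over full span:
  R_A = wL/2 = 7·20/2 = 70 kN
  R_B = wL/2 = 7·20/2 = 70 kN
Load 2 — applied couple M₀=5 kN·m at a=20/3 m (b=L-a=40/3):
  R_A = M₀/L = 5/20 = 1/4 kN
  R_B = -M₀/L = -5/20 = -1/4 kN
Load 3 — triangular load w₀=3 kN/m (0→w₀ over full span):
  R_A = w₀L/6 = 3·20/6 = 10 kN
  R_B = w₀L/3 = 3·20/3 = 20 kN
Load 4 — applied couple M₀=-20 kN·m at a=12 m (b=L-a=8):
  R_A = M₀/L = (-20)/20 = -1 kN
  R_B = -M₀/L = -(-20)/20 = 1 kN
Superposition: R_A = 317/4 kN, R_B = 363/4 kN

R_A = 317/4 kN, R_B = 363/4 kN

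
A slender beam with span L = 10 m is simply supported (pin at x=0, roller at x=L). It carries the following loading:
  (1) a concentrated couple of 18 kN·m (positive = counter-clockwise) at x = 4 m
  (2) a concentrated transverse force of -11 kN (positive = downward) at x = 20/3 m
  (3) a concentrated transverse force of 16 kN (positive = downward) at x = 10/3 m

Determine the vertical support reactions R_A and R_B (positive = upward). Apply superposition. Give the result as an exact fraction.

R_A = 44/5 kN, R_B = -19/5 kN

Load 1 — applied couple M₀=18 kN·m at a=4 m (b=L-a=6):
  R_A = M₀/L = 18/10 = 9/5 kN
  R_B = -M₀/L = -18/10 = -9/5 kN
Load 2 — point force P=-11 kN at a=20/3 m (b=L-a=10/3):
  R_A = Pb/L = (-11)·(10/3)/10 = -11/3 kN
  R_B = Pa/L = (-11)·(20/3)/10 = -22/3 kN
Load 3 — point force P=16 kN at a=10/3 m (b=L-a=20/3):
  R_A = Pb/L = 16·(20/3)/10 = 32/3 kN
  R_B = Pa/L = 16·(10/3)/10 = 16/3 kN
Superposition: R_A = 44/5 kN, R_B = -19/5 kN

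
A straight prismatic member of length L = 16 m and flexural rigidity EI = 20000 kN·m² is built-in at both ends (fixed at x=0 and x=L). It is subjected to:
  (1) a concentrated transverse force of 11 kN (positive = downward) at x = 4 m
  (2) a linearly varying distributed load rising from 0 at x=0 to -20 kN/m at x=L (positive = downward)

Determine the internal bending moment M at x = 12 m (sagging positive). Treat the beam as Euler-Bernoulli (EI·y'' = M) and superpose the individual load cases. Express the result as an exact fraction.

Load 1 — point force P=11 kN at a=4 m (b=L-a=12):
  M_1 = Pa²(a+3b)(L-x)/L³ - Pa²b/L²  [x>a] = 11·4²·(4+3·12)·(16-12)/16³ - 11·4²·12/16² = -11/8 kN·m
Load 2 — triangular load w₀=-20 kN/m (0→w₀ over full span):
  M_2 = 3w₀Lx/20 - w₀L²/30 - w₀x³/(6L) = 3·(-20)·16·12/20 - (-20)·16²/30 - (-20)·12³/(6·16) = -136/3 kN·m
Superposition: M = Σ M_i = -1121/24 kN·m ≈ -46.708333 kN·m

M(12) = -1121/24 kN·m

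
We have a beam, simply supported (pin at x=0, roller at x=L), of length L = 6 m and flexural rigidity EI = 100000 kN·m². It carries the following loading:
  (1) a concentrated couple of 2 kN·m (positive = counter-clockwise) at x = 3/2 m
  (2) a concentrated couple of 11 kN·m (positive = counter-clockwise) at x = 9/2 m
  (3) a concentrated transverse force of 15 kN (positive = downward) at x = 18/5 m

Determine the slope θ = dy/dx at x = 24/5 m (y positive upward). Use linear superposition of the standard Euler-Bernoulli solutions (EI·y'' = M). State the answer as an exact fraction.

Load 1 — applied couple M₀=2 kN·m at a=3/2 m (b=L-a=9/2):
  θ_1 = (M₀x²/(2L)-M₀(x-a)+C₁)/EI  [x>a] with C₁=M₀(3b²-L²)/(6L)=11/8 = (2·(24/5)²/(2·6)-2·((24/5)-(3/2))+(11/8))/100000 = -277/20000000 rad
Load 2 — applied couple M₀=11 kN·m at a=9/2 m (b=L-a=3/2):
  θ_2 = (M₀x²/(2L)-M₀(x-a)+C₁)/EI  [x>a] with C₁=M₀(3b²-L²)/(6L)=-143/16 = (11·(24/5)²/(2·6)-11·((24/5)-(9/2))+(-143/16))/100000 = 3553/40000000 rad
Load 3 — point force P=15 kN at a=18/5 m (b=L-a=12/5):
  θ_3 = -Pa(2L²-6Lx+3x²+a²)/(6LEI)  [x>a] = -15·(18/5)·(2·6²-6·6·(24/5)+3·(24/5)²+(18/5)²)/(6·6·100000) = 351/1250000 rad
Superposition: θ = Σ θ_i = 14231/40000000 rad ≈ 0.000356 rad

θ(24/5) = 14231/40000000 rad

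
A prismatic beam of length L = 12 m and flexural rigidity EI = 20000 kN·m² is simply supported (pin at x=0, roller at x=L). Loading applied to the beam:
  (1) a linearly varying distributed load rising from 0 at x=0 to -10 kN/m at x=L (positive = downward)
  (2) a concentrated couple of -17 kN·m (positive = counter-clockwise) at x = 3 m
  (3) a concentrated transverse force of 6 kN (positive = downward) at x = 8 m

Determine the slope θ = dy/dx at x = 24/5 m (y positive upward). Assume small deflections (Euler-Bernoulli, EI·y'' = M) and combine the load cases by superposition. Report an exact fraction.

θ(24/5) = 285931/60000000 rad

Load 1 — triangular load w₀=-10 kN/m (0→w₀ over full span):
  θ_1 = -w₀(7L⁴-30L²x²+15x⁴)/(360LEI) = -(-10)·(7·12⁴-30·12²·(24/5)²+15·(24/5)⁴)/(360·12·20000) = 969/156250 rad
Load 2 — applied couple M₀=-17 kN·m at a=3 m (b=L-a=9):
  θ_2 = (M₀x²/(2L)-M₀(x-a)+C₁)/EI  [x>a] with C₁=M₀(3b²-L²)/(6L)=-187/8 = ((-17)·(24/5)²/(2·12)-(-17)·((24/5)-3)+(-187/8))/20000 = -1819/4000000 rad
Load 3 — point force P=6 kN at a=8 m (b=L-a=4):
  θ_3 = -Pb(L²-b²-3x²)/(6LEI)  [x≤a] = -6·4·(12²-4²-3·(24/5)²)/(6·12·20000) = -46/46875 rad
Superposition: θ = Σ θ_i = 285931/60000000 rad ≈ 0.004766 rad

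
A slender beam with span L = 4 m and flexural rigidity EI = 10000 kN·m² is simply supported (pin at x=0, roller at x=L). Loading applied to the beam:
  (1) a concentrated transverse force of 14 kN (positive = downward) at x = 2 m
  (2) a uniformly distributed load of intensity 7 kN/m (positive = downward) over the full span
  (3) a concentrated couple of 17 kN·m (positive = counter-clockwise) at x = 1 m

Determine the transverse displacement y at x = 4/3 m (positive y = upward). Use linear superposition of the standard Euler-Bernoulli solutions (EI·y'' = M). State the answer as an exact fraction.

Load 1 — point force P=14 kN at a=2 m (b=L-a=2):
  y_1 = -Pbx(L²-b²-x²)/(6LEI)  [x≤a] = -14·2·(4/3)·(4²-2²-(4/3)²)/(6·4·10000) = -161/101250 m
Load 2 — uniform load w=7 kN/m over full span:
  y_2 = -wx(L³-2Lx²+x³)/(24EI) = -7·(4/3)·(4³-2·4·(4/3)²+(4/3)³)/(24·10000) = -308/151875 m
Load 3 — applied couple M₀=17 kN·m at a=1 m (b=L-a=3):
  y_3 = (M₀x³/(6L)-M₀(x-a)²/2+C₁x)/EI  [x>a] with C₁=M₀(3b²-L²)/(6L)=187/24 = (17·(4/3)³/(6·4)-17·((4/3)-1)²/2+(187/24)·(4/3))/10000 = 901/810000 m
Superposition: y = Σ y_i = -6089/2430000 m ≈ -0.002506 m

y(4/3) = -6089/2430000 m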